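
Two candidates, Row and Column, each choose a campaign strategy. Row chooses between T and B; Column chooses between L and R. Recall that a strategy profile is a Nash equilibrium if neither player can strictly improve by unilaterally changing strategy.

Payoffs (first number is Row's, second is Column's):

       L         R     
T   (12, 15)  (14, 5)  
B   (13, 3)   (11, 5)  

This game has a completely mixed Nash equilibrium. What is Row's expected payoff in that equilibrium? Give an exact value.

First find q, the probability Column plays L, from Row's indifference between T and B: 12q + 14(1−q) = 13q + 11(1−q), giving q = 3/4.
Since Row is indifferent in equilibrium, Row's expected payoff equals the payoff from either row against (3/4, 1/4). Using T: 12(3/4) + 14(1/4) = 25/2.

25/2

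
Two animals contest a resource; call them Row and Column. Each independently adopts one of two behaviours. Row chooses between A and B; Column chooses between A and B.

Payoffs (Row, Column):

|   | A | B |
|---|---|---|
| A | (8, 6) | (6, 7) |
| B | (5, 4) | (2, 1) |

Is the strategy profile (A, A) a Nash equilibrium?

No

At (A, A), Row earns 8; switching to B would give 5, so Row has no profitable deviation.
Column earns 6; switching to B would give 7, so Column would deviate.
Since at least one player can profitably deviate, this is not a Nash equilibrium.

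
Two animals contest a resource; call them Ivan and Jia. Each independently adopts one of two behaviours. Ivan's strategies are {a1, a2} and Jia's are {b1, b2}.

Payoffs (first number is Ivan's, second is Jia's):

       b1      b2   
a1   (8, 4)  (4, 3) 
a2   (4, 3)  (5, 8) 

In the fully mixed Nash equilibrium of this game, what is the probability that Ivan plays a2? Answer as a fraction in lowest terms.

1/6

Let r be the probability that Ivan plays a1. In a completely mixed equilibrium, Jia must be indifferent between b1 and b2.
Jia's expected payoff from b1 is 4r + 3(1−r); from b2 it is 3r + 8(1−r).
Setting these equal: r + 3 = −5r + 8, so r = 5/6.
Therefore Ivan plays a2 with probability 1 − 5/6 = 1/6.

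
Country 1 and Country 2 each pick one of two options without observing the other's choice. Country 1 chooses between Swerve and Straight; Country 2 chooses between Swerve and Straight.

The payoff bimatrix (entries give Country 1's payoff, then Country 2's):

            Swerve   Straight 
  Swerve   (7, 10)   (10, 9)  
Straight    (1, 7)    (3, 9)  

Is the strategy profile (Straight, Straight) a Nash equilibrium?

No

At (Straight, Straight), Country 1 earns 3; switching to Swerve would give 10, so Country 1 would deviate.
Country 2 earns 9; switching to Swerve would give 7, so Country 2 has no profitable deviation.
Since at least one player can profitably deviate, this is not a Nash equilibrium.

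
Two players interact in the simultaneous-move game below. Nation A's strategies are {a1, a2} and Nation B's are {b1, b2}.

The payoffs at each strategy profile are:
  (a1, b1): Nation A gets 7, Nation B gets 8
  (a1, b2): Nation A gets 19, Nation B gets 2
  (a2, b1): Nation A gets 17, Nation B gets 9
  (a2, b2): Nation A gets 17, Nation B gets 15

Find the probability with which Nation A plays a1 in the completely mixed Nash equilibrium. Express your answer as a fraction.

1/2

Let p be the probability that Nation A plays a1. In a completely mixed equilibrium, Nation B must be indifferent between b1 and b2.
Nation B's expected payoff from b1 is 8p + 9(1−p); from b2 it is 2p + 15(1−p).
Setting these equal: −p + 9 = −13p + 15, so p = 1/2.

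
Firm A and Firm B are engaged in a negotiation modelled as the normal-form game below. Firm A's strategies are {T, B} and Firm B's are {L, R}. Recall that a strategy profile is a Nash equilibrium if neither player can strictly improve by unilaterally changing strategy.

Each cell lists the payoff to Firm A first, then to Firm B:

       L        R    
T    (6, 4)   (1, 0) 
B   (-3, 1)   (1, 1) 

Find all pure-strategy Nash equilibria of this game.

(T, L): Firm A gets 6 ≥ -3 from B, and Firm B gets 4 ≥ 0 from R — Nash equilibrium.
(T, R): Firm B prefers L (4 > 0) — not an equilibrium.
(B, L): Firm A prefers T (6 > -3) — not an equilibrium.
(B, R): Firm A gets 1 ≥ 1 from T, and Firm B gets 1 ≥ 1 from L — Nash equilibrium.

(T, L) and (B, R)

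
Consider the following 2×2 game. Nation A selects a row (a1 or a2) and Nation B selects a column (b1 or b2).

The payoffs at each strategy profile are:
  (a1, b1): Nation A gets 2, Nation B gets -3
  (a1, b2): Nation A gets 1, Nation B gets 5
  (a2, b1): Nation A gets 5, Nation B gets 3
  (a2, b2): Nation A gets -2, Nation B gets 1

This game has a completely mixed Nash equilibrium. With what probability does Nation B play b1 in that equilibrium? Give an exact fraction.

Let q be the probability that Nation B plays b1. In a completely mixed equilibrium, Nation A must be indifferent between a1 and a2.
Nation A's expected payoff from a1 is 2q + (1−q); from a2 it is 5q − 2(1−q).
Setting these equal: q + 1 = 7q − 2, so q = 1/2.

1/2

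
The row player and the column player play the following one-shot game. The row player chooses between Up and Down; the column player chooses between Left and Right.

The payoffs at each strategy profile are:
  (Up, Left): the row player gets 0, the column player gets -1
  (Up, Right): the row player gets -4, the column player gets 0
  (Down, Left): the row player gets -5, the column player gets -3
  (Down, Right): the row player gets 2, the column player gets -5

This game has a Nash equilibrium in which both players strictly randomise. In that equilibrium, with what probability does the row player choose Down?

1/3

Let p be the probability that the row player plays Up. In a completely mixed equilibrium, the column player must be indifferent between Left and Right.
The column player's expected payoff from Left is −p − 3(1−p); from Right it is −5(1−p).
Setting these equal: 2p − 3 = 5p − 5, so p = 2/3.
Therefore the row player plays Down with probability 1 − 2/3 = 1/3.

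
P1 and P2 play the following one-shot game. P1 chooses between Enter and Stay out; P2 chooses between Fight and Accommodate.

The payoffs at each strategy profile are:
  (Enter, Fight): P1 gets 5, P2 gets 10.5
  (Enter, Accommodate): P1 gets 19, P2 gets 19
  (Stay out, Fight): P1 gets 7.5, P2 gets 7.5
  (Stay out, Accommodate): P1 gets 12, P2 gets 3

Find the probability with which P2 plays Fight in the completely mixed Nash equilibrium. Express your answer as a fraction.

14/19

Let y be the probability that P2 plays Fight. In a completely mixed equilibrium, P1 must be indifferent between Enter and Stay out.
P1's expected payoff from Enter is 5y + 19(1−y); from Stay out it is 7.5y + 12(1−y).
Setting these equal: −14y + 19 = −4.5y + 12, so y = 14/19.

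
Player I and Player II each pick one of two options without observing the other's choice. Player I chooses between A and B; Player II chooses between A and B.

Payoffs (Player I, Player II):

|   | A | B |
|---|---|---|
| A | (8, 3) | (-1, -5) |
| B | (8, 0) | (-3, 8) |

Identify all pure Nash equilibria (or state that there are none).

(A, A)

(A, A): Player I gets 8 ≥ 8 from B, and Player II gets 3 ≥ -5 from B — Nash equilibrium.
(A, B): Player II prefers A (3 > -5) — not an equilibrium.
(B, A): Player II prefers B (8 > 0) — not an equilibrium.
(B, B): Player I prefers A (-1 > -3) — not an equilibrium.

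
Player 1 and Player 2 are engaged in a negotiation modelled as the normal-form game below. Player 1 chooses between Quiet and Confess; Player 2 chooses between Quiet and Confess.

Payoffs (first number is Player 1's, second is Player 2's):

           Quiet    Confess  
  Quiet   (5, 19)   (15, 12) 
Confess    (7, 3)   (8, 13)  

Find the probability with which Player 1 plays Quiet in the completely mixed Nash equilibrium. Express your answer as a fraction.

10/17

Let x be the probability that Player 1 plays Quiet. In a completely mixed equilibrium, Player 2 must be indifferent between Quiet and Confess.
Player 2's expected payoff from Quiet is 19x + 3(1−x); from Confess it is 12x + 13(1−x).
Setting these equal: 16x + 3 = −x + 13, so x = 10/17.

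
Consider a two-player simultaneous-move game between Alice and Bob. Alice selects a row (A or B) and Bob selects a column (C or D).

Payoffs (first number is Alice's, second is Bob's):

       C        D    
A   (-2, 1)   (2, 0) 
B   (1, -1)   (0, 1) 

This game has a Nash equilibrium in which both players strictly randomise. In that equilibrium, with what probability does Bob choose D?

Let y be the probability that Bob plays C. In a completely mixed equilibrium, Alice must be indifferent between A and B.
Alice's expected payoff from A is −2y + 2(1−y); from B it is y.
Setting these equal: −4y + 2 = y, so y = 2/5.
Therefore Bob plays D with probability 1 − 2/5 = 3/5.

3/5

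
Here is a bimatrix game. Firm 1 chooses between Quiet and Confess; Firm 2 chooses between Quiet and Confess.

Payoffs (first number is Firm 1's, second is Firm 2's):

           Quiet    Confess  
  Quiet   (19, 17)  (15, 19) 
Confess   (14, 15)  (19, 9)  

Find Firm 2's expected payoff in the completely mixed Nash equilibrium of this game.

33/2

First find x, the probability Firm 1 plays Quiet, from Firm 2's indifference between Quiet and Confess: 17x + 15(1−x) = 19x + 9(1−x), giving x = 3/4.
Since Firm 2 is indifferent in equilibrium, Firm 2's expected payoff equals the payoff from either column against (3/4, 1/4). Using Quiet: 17(3/4) + 15(1/4) = 33/2.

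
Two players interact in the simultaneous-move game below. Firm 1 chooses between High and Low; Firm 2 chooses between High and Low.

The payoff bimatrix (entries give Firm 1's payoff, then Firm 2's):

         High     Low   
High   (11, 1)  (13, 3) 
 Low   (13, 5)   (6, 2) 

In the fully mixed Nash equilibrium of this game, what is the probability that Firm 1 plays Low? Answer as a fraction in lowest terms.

2/5

Let r be the probability that Firm 1 plays High. In a completely mixed equilibrium, Firm 2 must be indifferent between High and Low.
Firm 2's expected payoff from High is r + 5(1−r); from Low it is 3r + 2(1−r).
Setting these equal: −4r + 5 = r + 2, so r = 3/5.
Therefore Firm 1 plays Low with probability 1 − 3/5 = 2/5.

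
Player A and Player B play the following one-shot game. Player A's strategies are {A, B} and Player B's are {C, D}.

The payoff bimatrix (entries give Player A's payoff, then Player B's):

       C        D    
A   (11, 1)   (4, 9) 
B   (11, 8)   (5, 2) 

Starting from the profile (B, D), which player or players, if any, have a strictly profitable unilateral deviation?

Player B

Player A at (B, D) earns 5; deviating to A yields 4 — not better.
Player B earns 2; deviating to C yields 8 — a strict improvement.
Only Player B has a strictly profitable deviation.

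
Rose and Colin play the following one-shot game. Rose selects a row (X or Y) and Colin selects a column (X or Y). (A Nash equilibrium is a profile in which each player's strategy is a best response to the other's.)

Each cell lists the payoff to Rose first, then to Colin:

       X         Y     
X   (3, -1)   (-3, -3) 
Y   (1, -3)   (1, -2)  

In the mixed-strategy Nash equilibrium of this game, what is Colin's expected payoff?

First find p, the probability Rose plays X, from Colin's indifference between X and Y: −p − 3(1−p) = −3p − 2(1−p), giving p = 1/3.
Since Colin is indifferent in equilibrium, Colin's expected payoff equals the payoff from either column against (1/3, 2/3). Using X: −(1/3) − 3(2/3) = -7/3.

-7/3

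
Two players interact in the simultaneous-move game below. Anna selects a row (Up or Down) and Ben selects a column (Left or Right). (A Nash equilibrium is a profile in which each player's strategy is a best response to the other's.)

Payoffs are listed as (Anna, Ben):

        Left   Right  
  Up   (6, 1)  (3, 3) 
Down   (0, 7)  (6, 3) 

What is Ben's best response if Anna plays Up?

Right

Against Up, Ben earns 1 from Left and 3 from Right.
So Right is the best response.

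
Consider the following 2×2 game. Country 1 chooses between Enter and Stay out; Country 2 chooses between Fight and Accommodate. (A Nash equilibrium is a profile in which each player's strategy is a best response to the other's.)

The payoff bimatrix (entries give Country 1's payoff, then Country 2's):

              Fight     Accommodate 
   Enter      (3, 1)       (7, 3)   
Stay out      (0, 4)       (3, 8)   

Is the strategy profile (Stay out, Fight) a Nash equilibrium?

At (Stay out, Fight), Country 1 earns 0; switching to Enter would give 3, so Country 1 would deviate.
Country 2 earns 4; switching to Accommodate would give 8, so Country 2 would deviate.
Since at least one player can profitably deviate, this is not a Nash equilibrium.

No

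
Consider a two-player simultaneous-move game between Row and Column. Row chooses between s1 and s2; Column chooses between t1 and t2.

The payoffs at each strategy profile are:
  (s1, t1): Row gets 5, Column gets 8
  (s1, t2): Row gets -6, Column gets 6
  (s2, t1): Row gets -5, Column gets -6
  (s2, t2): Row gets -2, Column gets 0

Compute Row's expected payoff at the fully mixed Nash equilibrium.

First find y, the probability Column plays t1, from Row's indifference between s1 and s2: 5y − 6(1−y) = −5y − 2(1−y), giving y = 2/7.
Since Row is indifferent in equilibrium, Row's expected payoff equals the payoff from either row against (2/7, 5/7). Using s1: 5(2/7) − 6(5/7) = -20/7.

-20/7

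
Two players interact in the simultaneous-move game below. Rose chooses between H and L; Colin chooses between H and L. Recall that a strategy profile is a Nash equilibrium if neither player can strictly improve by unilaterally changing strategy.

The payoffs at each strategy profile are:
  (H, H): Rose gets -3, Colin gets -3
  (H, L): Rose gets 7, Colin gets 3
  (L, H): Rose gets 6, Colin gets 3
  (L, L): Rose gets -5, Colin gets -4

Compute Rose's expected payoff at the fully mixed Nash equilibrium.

9/7

First find y, the probability Colin plays H, from Rose's indifference between H and L: −3y + 7(1−y) = 6y − 5(1−y), giving y = 4/7.
Since Rose is indifferent in equilibrium, Rose's expected payoff equals the payoff from either row against (4/7, 3/7). Using H: −3(4/7) + 7(3/7) = 9/7.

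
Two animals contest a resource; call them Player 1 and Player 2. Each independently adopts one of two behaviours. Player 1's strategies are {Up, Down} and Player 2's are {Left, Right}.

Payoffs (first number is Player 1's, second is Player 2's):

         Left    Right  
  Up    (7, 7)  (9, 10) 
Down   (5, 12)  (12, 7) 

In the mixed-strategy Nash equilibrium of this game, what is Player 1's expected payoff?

First find y, the probability Player 2 plays Left, from Player 1's indifference between Up and Down: 7y + 9(1−y) = 5y + 12(1−y), giving y = 3/5.
Since Player 1 is indifferent in equilibrium, Player 1's expected payoff equals the payoff from either row against (3/5, 2/5). Using Up: 7(3/5) + 9(2/5) = 39/5.

39/5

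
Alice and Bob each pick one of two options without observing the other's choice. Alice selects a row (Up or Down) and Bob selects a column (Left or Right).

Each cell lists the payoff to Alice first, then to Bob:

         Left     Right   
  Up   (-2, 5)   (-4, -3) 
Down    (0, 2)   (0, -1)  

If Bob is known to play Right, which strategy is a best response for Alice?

Down

Against Right, Alice earns -4 from Up and 0 from Down.
So Down is the best response.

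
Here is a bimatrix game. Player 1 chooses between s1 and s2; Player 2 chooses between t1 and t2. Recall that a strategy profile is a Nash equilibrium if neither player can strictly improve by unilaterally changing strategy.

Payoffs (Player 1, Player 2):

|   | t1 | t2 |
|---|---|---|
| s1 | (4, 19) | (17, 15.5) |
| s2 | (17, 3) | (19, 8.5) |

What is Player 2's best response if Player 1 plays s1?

Against s1, Player 2 earns 19 from t1 and 15.5 from t2.
So t1 is the best response.

t1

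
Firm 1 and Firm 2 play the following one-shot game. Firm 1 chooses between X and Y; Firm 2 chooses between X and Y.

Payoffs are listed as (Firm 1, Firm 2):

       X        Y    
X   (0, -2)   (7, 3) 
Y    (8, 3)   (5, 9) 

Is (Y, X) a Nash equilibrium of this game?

At (Y, X), Firm 1 earns 8; switching to X would give 0, so Firm 1 has no profitable deviation.
Firm 2 earns 3; switching to Y would give 9, so Firm 2 would deviate.
Since at least one player can profitably deviate, this is not a Nash equilibrium.

No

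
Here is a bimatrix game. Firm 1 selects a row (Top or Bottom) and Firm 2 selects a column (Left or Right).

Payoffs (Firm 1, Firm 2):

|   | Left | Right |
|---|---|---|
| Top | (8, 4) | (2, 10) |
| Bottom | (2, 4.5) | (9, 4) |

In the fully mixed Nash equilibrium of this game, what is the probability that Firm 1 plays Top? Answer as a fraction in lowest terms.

1/13

Let x be the probability that Firm 1 plays Top. In a completely mixed equilibrium, Firm 2 must be indifferent between Left and Right.
Firm 2's expected payoff from Left is 4x + 4.5(1−x); from Right it is 10x + 4(1−x).
Setting these equal: −0.5x + 4.5 = 6x + 4, so x = 1/13.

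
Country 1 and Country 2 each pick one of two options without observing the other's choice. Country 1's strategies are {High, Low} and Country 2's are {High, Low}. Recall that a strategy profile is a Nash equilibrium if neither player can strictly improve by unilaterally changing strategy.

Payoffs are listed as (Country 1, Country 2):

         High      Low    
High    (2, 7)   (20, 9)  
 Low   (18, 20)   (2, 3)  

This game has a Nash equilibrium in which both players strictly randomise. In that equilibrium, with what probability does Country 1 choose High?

17/19

Let x be the probability that Country 1 plays High. In a completely mixed equilibrium, Country 2 must be indifferent between High and Low.
Country 2's expected payoff from High is 7x + 20(1−x); from Low it is 9x + 3(1−x).
Setting these equal: −13x + 20 = 6x + 3, so x = 17/19.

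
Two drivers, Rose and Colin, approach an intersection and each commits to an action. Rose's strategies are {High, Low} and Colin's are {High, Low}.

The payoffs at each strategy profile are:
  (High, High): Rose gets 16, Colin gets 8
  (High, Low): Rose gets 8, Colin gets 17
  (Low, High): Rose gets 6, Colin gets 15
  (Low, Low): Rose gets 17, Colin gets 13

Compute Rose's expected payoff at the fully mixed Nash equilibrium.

224/19

First find y, the probability Colin plays High, from Rose's indifference between High and Low: 16y + 8(1−y) = 6y + 17(1−y), giving y = 9/19.
Since Rose is indifferent in equilibrium, Rose's expected payoff equals the payoff from either row against (9/19, 10/19). Using High: 16(9/19) + 8(10/19) = 224/19.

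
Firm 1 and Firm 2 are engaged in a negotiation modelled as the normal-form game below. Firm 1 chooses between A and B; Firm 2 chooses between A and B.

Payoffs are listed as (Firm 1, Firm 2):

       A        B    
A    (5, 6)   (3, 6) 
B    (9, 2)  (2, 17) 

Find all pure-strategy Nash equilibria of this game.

(A, B)

(A, A): Firm 1 prefers B (9 > 5) — not an equilibrium.
(A, B): Firm 1 gets 3 ≥ 2 from B, and Firm 2 gets 6 ≥ 6 from A — Nash equilibrium.
(B, A): Firm 2 prefers B (17 > 2) — not an equilibrium.
(B, B): Firm 1 prefers A (3 > 2) — not an equilibrium.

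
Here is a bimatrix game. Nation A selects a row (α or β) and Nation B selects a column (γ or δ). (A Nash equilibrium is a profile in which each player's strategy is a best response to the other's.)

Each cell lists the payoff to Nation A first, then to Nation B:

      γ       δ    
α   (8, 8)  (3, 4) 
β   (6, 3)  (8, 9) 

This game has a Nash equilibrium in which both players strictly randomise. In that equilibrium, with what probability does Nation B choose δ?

Let q be the probability that Nation B plays γ. In a completely mixed equilibrium, Nation A must be indifferent between α and β.
Nation A's expected payoff from α is 8q + 3(1−q); from β it is 6q + 8(1−q).
Setting these equal: 5q + 3 = −2q + 8, so q = 5/7.
Therefore Nation B plays δ with probability 1 − 5/7 = 2/7.

2/7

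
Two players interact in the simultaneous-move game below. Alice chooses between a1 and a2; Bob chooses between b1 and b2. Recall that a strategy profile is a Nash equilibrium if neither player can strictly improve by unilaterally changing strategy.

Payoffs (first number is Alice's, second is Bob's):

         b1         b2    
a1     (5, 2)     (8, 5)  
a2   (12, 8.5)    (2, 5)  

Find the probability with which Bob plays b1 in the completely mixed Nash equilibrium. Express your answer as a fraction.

6/13

Let c be the probability that Bob plays b1. In a completely mixed equilibrium, Alice must be indifferent between a1 and a2.
Alice's expected payoff from a1 is 5c + 8(1−c); from a2 it is 12c + 2(1−c).
Setting these equal: −3c + 8 = 10c + 2, so c = 6/13.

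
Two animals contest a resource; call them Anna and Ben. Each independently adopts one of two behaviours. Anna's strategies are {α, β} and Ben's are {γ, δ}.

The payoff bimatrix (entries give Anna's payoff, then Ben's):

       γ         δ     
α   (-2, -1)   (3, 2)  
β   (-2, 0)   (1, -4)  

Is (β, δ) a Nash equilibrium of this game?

At (β, δ), Anna earns 1; switching to α would give 3, so Anna would deviate.
Ben earns -4; switching to γ would give 0, so Ben would deviate.
Since at least one player can profitably deviate, this is not a Nash equilibrium.

No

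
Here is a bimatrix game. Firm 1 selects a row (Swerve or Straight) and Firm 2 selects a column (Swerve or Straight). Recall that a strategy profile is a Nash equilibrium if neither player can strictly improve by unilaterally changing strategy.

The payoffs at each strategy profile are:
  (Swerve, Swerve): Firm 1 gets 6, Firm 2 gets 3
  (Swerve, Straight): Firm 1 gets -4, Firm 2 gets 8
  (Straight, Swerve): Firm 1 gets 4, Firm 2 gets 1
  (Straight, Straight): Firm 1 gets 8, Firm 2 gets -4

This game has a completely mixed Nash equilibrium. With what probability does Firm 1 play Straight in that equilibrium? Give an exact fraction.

Let p be the probability that Firm 1 plays Swerve. In a completely mixed equilibrium, Firm 2 must be indifferent between Swerve and Straight.
Firm 2's expected payoff from Swerve is 3p + (1−p); from Straight it is 8p − 4(1−p).
Setting these equal: 2p + 1 = 12p − 4, so p = 1/2.
Therefore Firm 1 plays Straight with probability 1 − 1/2 = 1/2.

1/2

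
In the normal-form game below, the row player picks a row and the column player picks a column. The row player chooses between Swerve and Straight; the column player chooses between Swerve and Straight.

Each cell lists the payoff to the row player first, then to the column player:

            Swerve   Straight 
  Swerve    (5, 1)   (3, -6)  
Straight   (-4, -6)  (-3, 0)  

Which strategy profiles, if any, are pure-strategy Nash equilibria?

(Swerve, Swerve): the row player gets 5 ≥ -4 from Straight, and the column player gets 1 ≥ -6 from Straight — Nash equilibrium.
(Swerve, Straight): the column player prefers Swerve (1 > -6) — not an equilibrium.
(Straight, Swerve): the row player prefers Swerve (5 > -4); the column player prefers Straight (0 > -6) — not an equilibrium.
(Straight, Straight): the row player prefers Swerve (3 > -3) — not an equilibrium.

(Swerve, Swerve)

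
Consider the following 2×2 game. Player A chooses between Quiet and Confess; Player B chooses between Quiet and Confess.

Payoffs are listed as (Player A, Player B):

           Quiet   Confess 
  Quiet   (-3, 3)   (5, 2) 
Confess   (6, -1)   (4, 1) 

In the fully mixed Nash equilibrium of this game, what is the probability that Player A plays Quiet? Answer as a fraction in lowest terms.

Let r be the probability that Player A plays Quiet. In a completely mixed equilibrium, Player B must be indifferent between Quiet and Confess.
Player B's expected payoff from Quiet is 3r − (1−r); from Confess it is 2r + (1−r).
Setting these equal: 4r − 1 = r + 1, so r = 2/3.

2/3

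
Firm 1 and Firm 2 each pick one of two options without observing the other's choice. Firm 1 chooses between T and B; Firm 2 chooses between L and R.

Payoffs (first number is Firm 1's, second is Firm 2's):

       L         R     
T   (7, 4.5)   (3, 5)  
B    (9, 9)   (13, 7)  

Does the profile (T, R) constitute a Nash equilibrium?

No

At (T, R), Firm 1 earns 3; switching to B would give 13, so Firm 1 would deviate.
Firm 2 earns 5; switching to L would give 4.5, so Firm 2 has no profitable deviation.
Since at least one player can profitably deviate, this is not a Nash equilibrium.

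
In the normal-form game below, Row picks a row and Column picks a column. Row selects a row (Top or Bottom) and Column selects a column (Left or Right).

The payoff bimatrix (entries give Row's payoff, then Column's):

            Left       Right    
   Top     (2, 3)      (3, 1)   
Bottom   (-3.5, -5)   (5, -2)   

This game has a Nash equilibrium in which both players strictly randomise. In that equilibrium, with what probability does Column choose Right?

11/15

Let q be the probability that Column plays Left. In a completely mixed equilibrium, Row must be indifferent between Top and Bottom.
Row's expected payoff from Top is 2q + 3(1−q); from Bottom it is −3.5q + 5(1−q).
Setting these equal: −q + 3 = −8.5q + 5, so q = 4/15.
Therefore Column plays Right with probability 1 − 4/15 = 11/15.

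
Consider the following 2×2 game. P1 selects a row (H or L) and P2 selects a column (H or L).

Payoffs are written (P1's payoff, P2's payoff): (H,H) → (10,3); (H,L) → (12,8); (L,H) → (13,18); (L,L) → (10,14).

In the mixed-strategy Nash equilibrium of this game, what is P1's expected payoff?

First find q, the probability P2 plays H, from P1's indifference between H and L: 10q + 12(1−q) = 13q + 10(1−q), giving q = 2/5.
Since P1 is indifferent in equilibrium, P1's expected payoff equals the payoff from either row against (2/5, 3/5). Using H: 10(2/5) + 12(3/5) = 56/5.

56/5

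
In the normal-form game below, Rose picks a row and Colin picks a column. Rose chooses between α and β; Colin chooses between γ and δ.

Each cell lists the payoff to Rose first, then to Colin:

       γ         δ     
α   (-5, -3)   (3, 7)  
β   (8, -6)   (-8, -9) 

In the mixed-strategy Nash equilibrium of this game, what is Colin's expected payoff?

-69/13

First find x, the probability Rose plays α, from Colin's indifference between γ and δ: −3x − 6(1−x) = 7x − 9(1−x), giving x = 3/13.
Since Colin is indifferent in equilibrium, Colin's expected payoff equals the payoff from either column against (3/13, 10/13). Using γ: −3(3/13) − 6(10/13) = -69/13.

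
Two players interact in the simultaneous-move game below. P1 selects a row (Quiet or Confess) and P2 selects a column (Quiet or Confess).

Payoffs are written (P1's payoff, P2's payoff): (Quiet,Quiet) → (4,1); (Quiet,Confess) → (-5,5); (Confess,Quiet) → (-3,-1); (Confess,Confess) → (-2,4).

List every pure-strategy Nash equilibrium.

(Confess, Confess)

(Quiet, Quiet): P2 prefers Confess (5 > 1) — not an equilibrium.
(Quiet, Confess): P1 prefers Confess (-2 > -5) — not an equilibrium.
(Confess, Quiet): P1 prefers Quiet (4 > -3); P2 prefers Confess (4 > -1) — not an equilibrium.
(Confess, Confess): P1 gets -2 ≥ -5 from Quiet, and P2 gets 4 ≥ -1 from Quiet — Nash equilibrium.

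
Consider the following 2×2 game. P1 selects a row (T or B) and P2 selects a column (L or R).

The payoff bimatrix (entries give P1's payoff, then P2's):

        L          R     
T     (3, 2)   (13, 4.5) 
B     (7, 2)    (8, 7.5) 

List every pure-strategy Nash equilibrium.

(T, R)

(T, L): P1 prefers B (7 > 3); P2 prefers R (4.5 > 2) — not an equilibrium.
(T, R): P1 gets 13 ≥ 8 from B, and P2 gets 4.5 ≥ 2 from L — Nash equilibrium.
(B, L): P2 prefers R (7.5 > 2) — not an equilibrium.
(B, R): P1 prefers T (13 > 8) — not an equilibrium.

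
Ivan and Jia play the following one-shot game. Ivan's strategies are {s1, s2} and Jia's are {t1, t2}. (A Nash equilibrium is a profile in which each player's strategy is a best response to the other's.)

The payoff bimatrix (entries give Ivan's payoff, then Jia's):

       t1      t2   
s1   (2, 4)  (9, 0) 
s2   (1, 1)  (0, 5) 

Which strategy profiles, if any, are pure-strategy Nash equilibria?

(s1, t1)

(s1, t1): Ivan gets 2 ≥ 1 from s2, and Jia gets 4 ≥ 0 from t2 — Nash equilibrium.
(s1, t2): Jia prefers t1 (4 > 0) — not an equilibrium.
(s2, t1): Ivan prefers s1 (2 > 1); Jia prefers t2 (5 > 1) — not an equilibrium.
(s2, t2): Ivan prefers s1 (9 > 0) — not an equilibrium.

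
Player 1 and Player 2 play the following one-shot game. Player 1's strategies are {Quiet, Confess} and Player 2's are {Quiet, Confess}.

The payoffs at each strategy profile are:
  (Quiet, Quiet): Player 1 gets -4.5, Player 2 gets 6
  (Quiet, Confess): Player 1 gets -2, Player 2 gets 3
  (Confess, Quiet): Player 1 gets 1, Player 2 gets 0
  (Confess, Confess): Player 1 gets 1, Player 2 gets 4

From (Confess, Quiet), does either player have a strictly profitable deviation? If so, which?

Player 2

Player 1 at (Confess, Quiet) earns 1; deviating to Quiet yields -4.5 — not better.
Player 2 earns 0; deviating to Confess yields 4 — a strict improvement.
Only Player 2 has a strictly profitable deviation.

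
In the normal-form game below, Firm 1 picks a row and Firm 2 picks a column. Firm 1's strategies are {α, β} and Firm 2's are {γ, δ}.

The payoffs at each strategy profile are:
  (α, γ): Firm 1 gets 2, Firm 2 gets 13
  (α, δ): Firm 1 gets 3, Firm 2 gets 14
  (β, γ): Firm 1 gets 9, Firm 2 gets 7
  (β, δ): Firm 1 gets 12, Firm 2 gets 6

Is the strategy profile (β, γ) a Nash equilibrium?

At (β, γ), Firm 1 earns 9; switching to α would give 2, so Firm 1 has no profitable deviation.
Firm 2 earns 7; switching to δ would give 6, so Firm 2 has no profitable deviation.
Neither player can gain by a unilateral deviation, so this profile is a Nash equilibrium.

Yes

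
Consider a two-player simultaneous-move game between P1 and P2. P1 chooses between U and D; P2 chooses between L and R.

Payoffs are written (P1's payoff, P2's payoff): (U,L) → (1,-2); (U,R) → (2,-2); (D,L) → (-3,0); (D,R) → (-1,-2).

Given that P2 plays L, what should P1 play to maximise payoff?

Against L, P1 earns 1 from U and -3 from D.
So U is the best response.

U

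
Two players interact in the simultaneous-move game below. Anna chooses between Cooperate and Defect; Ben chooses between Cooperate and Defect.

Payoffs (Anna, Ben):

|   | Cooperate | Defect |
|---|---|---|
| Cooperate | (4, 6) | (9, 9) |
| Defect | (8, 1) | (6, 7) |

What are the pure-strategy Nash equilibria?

(Cooperate, Defect)

(Cooperate, Cooperate): Anna prefers Defect (8 > 4); Ben prefers Defect (9 > 6) — not an equilibrium.
(Cooperate, Defect): Anna gets 9 ≥ 6 from Defect, and Ben gets 9 ≥ 6 from Cooperate — Nash equilibrium.
(Defect, Cooperate): Ben prefers Defect (7 > 1) — not an equilibrium.
(Defect, Defect): Anna prefers Cooperate (9 > 6) — not an equilibrium.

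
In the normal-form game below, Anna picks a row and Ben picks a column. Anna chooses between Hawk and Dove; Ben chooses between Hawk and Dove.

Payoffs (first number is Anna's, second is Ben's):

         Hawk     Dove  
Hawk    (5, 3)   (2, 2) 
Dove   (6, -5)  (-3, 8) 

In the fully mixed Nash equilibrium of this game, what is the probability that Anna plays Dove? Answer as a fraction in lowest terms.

1/14

Let p be the probability that Anna plays Hawk. In a completely mixed equilibrium, Ben must be indifferent between Hawk and Dove.
Ben's expected payoff from Hawk is 3p − 5(1−p); from Dove it is 2p + 8(1−p).
Setting these equal: 8p − 5 = −6p + 8, so p = 13/14.
Therefore Anna plays Dove with probability 1 − 13/14 = 1/14.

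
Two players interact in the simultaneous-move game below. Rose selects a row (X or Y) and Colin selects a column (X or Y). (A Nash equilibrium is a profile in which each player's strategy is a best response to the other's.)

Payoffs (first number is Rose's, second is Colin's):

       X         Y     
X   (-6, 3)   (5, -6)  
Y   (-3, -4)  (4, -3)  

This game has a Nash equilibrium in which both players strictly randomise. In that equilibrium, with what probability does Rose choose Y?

Let x be the probability that Rose plays X. In a completely mixed equilibrium, Colin must be indifferent between X and Y.
Colin's expected payoff from X is 3x − 4(1−x); from Y it is −6x − 3(1−x).
Setting these equal: 7x − 4 = −3x − 3, so x = 1/10.
Therefore Rose plays Y with probability 1 − 1/10 = 9/10.

9/10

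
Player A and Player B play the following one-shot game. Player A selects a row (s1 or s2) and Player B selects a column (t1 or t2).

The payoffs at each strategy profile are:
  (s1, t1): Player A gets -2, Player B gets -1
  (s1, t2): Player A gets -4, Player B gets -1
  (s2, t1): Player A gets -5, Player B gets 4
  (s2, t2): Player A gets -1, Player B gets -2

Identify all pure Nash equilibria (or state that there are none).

(s1, t1)

(s1, t1): Player A gets -2 ≥ -5 from s2, and Player B gets -1 ≥ -1 from t2 — Nash equilibrium.
(s1, t2): Player A prefers s2 (-1 > -4) — not an equilibrium.
(s2, t1): Player A prefers s1 (-2 > -5) — not an equilibrium.
(s2, t2): Player B prefers t1 (4 > -2) — not an equilibrium.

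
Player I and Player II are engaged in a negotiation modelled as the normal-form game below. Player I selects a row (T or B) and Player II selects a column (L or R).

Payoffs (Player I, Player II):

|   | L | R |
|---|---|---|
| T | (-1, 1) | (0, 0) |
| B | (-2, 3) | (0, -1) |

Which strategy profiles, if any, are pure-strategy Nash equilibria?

(T, L)

(T, L): Player I gets -1 ≥ -2 from B, and Player II gets 1 ≥ 0 from R — Nash equilibrium.
(T, R): Player II prefers L (1 > 0) — not an equilibrium.
(B, L): Player I prefers T (-1 > -2) — not an equilibrium.
(B, R): Player II prefers L (3 > -1) — not an equilibrium.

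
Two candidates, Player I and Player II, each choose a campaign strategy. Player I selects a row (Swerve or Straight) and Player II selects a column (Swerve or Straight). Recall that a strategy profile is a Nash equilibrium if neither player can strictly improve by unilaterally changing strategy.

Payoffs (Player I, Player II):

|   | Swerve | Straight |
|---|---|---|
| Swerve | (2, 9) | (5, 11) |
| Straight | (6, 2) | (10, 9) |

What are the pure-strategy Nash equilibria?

(Straight, Straight)

(Swerve, Swerve): Player I prefers Straight (6 > 2); Player II prefers Straight (11 > 9) — not an equilibrium.
(Swerve, Straight): Player I prefers Straight (10 > 5) — not an equilibrium.
(Straight, Swerve): Player II prefers Straight (9 > 2) — not an equilibrium.
(Straight, Straight): Player I gets 10 ≥ 5 from Swerve, and Player II gets 9 ≥ 2 from Swerve — Nash equilibrium.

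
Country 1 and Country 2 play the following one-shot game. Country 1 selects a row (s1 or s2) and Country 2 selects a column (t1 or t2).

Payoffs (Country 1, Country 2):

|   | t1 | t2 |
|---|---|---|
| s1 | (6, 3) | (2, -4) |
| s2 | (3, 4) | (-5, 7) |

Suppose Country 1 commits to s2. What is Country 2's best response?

t2

Against s2, Country 2 earns 4 from t1 and 7 from t2.
So t2 is the best response.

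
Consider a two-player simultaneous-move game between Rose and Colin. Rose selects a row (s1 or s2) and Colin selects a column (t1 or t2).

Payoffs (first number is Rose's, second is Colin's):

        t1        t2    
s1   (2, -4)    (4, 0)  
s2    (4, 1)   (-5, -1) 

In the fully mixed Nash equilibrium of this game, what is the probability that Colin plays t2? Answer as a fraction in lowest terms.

Let c be the probability that Colin plays t1. In a completely mixed equilibrium, Rose must be indifferent between s1 and s2.
Rose's expected payoff from s1 is 2c + 4(1−c); from s2 it is 4c − 5(1−c).
Setting these equal: −2c + 4 = 9c − 5, so c = 9/11.
Therefore Colin plays t2 with probability 1 − 9/11 = 2/11.

2/11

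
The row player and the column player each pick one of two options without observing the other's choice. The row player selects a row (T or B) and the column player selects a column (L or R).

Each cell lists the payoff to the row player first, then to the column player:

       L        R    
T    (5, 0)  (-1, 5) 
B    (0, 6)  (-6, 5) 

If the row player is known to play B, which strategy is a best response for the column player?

Against B, the column player earns 6 from L and 5 from R.
So L is the best response.

L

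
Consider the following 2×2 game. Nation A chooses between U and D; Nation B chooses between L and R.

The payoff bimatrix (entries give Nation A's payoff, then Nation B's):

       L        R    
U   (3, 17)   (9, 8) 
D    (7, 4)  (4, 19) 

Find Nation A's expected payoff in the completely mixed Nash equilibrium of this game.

17/3

First find q, the probability Nation B plays L, from Nation A's indifference between U and D: 3q + 9(1−q) = 7q + 4(1−q), giving q = 5/9.
Since Nation A is indifferent in equilibrium, Nation A's expected payoff equals the payoff from either row against (5/9, 4/9). Using U: 3(5/9) + 9(4/9) = 17/3.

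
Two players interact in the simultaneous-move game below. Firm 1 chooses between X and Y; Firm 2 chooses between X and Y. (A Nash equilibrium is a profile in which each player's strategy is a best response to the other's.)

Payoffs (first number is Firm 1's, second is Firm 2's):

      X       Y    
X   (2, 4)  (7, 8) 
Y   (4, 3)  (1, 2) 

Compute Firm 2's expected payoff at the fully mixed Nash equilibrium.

16/5

First find p, the probability Firm 1 plays X, from Firm 2's indifference between X and Y: 4p + 3(1−p) = 8p + 2(1−p), giving p = 1/5.
Since Firm 2 is indifferent in equilibrium, Firm 2's expected payoff equals the payoff from either column against (1/5, 4/5). Using X: 4(1/5) + 3(4/5) = 16/5.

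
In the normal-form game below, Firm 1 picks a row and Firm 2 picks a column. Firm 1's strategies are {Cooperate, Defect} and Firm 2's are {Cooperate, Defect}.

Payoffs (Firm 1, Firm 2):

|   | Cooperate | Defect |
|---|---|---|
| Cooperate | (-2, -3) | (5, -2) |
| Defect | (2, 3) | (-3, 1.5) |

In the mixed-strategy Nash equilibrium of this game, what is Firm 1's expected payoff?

1/3

First find q, the probability Firm 2 plays Cooperate, from Firm 1's indifference between Cooperate and Defect: −2q + 5(1−q) = 2q − 3(1−q), giving q = 2/3.
Since Firm 1 is indifferent in equilibrium, Firm 1's expected payoff equals the payoff from either row against (2/3, 1/3). Using Cooperate: −2(2/3) + 5(1/3) = 1/3.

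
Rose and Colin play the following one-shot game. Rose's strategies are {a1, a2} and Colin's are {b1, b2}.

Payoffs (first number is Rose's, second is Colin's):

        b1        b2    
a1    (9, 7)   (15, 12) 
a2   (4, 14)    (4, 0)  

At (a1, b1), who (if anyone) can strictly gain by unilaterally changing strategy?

Colin

Rose at (a1, b1) earns 9; deviating to a2 yields 4 — not better.
Colin earns 7; deviating to b2 yields 12 — a strict improvement.
Only Colin has a strictly profitable deviation.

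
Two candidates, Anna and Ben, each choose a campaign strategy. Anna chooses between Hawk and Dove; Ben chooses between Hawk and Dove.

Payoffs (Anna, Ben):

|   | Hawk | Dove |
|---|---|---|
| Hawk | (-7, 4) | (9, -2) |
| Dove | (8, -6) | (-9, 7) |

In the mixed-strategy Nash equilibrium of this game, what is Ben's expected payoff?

First find x, the probability Anna plays Hawk, from Ben's indifference between Hawk and Dove: 4x − 6(1−x) = −2x + 7(1−x), giving x = 13/19.
Since Ben is indifferent in equilibrium, Ben's expected payoff equals the payoff from either column against (13/19, 6/19). Using Hawk: 4(13/19) − 6(6/19) = 16/19.

16/19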